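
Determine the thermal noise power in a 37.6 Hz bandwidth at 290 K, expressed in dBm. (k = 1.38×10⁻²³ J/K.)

−158.2 dBm

P_n = kTB = 1.38×10⁻²³ × 290 × 3.76×10¹ = 1.50×10⁻¹⁹ W
In dBm: 10 log₁₀(1.50×10⁻¹⁹ / 10⁻³) = −158.2 dBm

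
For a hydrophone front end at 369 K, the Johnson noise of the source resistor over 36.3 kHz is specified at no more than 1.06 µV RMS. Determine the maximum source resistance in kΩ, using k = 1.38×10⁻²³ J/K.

1.52 kΩ

Johnson–Nyquist: V_n = √(4kTRB) ⇒ R = V_n² / (4kTB)
4kTB = 4 × 1.38×10⁻²³ × 369 × 3.63×10⁴ = 7.39×10⁻¹⁶
R = (1.06×10⁻⁶)² / 7.39×10⁻¹⁶ = 1.52×10³ Ω = 1.52 kΩ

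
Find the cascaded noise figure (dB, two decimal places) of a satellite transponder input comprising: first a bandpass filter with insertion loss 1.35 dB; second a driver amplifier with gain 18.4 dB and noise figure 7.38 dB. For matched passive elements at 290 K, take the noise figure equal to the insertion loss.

Convert to linear (a loss of L dB is a gain of −L dB): F_i = 10^(NF_i/10), G_i = 10^(G_i,dB/10)
  Stage 1: F_1 = 10^(1.35/10) = 1.365, G_1 = 10^(−1.35/10) = 0.7328
  Stage 2: F_2 = 10^(7.38/10) = 5.470, G_2 = 10^(18.4/10) = 69.18
Friis cascade:
  F = 1.365 + (5.470 − 1)/0.7328 = 7.464
NF = 10 log₁₀(7.464) = 8.73 dB

8.73 dB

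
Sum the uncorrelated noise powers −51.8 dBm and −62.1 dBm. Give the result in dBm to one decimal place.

Convert to linear, add, convert back:
P₁ = 6.61×10⁻⁹ W, P₂ = 6.17×10⁻¹⁰ W
P_tot = 7.22×10⁻⁹ W → 10 log₁₀(P_tot / 10⁻³) = −51.4 dBm

−51.4 dBm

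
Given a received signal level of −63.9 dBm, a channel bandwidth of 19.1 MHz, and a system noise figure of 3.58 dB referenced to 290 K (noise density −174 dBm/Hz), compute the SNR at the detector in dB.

33.7 dB

Noise floor: N = −174 + 10 log₁₀(B) + NF
10 log₁₀(1.91×10⁷) = 72.81 dB
N = −174 + 72.81 + 3.58 = −97.61 dBm
SNR = P_sig − N = −63.9 − (−97.61) = 33.71 dB → 33.7 dB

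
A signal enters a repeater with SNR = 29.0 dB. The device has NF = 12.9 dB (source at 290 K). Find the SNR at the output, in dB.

By definition F = SNR_in/SNR_out, so in dB: SNR_out = SNR_in − NF
SNR_out = 29.0 − 12.9 = 16.1 dB

16.1 dB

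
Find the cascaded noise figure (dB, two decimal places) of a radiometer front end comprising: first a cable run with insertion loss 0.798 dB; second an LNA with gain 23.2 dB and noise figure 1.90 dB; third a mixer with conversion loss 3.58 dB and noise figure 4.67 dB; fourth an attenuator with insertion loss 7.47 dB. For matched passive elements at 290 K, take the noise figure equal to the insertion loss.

2.86 dB

Convert to linear (a loss of L dB is a gain of −L dB): F_i = 10^(NF_i/10), G_i = 10^(G_i,dB/10)
  Stage 1: F_1 = 10^(0.798/10) = 1.202, G_1 = 10^(−0.798/10) = 0.8321
  Stage 2: F_2 = 10^(1.90/10) = 1.549, G_2 = 10^(23.2/10) = 208.9
  Stage 3: F_3 = 10^(4.67/10) = 2.931, G_3 = 10^(−3.58/10) = 0.4385
  Stage 4: F_4 = 10^(7.47/10) = 5.585, G_4 = 10^(−7.47/10) = 0.1791
Friis cascade:
  F = 1.202 + (1.549 − 1)/0.8321 + (2.931 − 1)/173.9 + (5.585 − 1)/76.24 = 1.932
NF = 10 log₁₀(1.932) = 2.86 dB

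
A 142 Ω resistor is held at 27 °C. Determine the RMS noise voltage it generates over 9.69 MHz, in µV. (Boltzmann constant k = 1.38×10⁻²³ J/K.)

T = 27 °C + 273.15 = 300.15 K
V_n = √(4kTRB)
4kTRB = 4 × 1.38×10⁻²³ × 300.15 × 1.42×10² × 9.69×10⁶ = 2.28×10⁻¹¹ V²
V_n = √(2.28×10⁻¹¹) = 4.77×10⁻⁶ V = 4.77 µV

4.77 µV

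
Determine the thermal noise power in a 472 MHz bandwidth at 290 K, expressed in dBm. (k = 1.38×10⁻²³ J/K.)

P_n = kTB = 1.38×10⁻²³ × 290 × 4.72×10⁸ = 1.89×10⁻¹² W
In dBm: 10 log₁₀(1.89×10⁻¹² / 10⁻³) = −87.2 dBm

−87.2 dBm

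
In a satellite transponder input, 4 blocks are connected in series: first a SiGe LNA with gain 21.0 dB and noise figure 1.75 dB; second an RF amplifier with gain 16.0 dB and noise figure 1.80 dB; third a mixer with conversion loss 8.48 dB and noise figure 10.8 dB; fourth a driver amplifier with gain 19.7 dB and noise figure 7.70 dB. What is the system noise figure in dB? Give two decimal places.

1.79 dB

Convert to linear (a loss of L dB is a gain of −L dB): F_i = 10^(NF_i/10), G_i = 10^(G_i,dB/10)
  Stage 1: F_1 = 10^(1.75/10) = 1.496, G_1 = 10^(21.0/10) = 125.9
  Stage 2: F_2 = 10^(1.80/10) = 1.514, G_2 = 10^(16.0/10) = 39.81
  Stage 3: F_3 = 10^(10.8/10) = 12.02, G_3 = 10^(−8.48/10) = 0.1419
  Stage 4: F_4 = 10^(7.70/10) = 5.888, G_4 = 10^(19.7/10) = 93.33
Friis cascade:
  F = 1.496 + (1.514 − 1)/125.9 + (12.02 − 1)/5012 + (5.888 − 1)/711.2 = 1.509
NF = 10 log₁₀(1.509) = 1.79 dB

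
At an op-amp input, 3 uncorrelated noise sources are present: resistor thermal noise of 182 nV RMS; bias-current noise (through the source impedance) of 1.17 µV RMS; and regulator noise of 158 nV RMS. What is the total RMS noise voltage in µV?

1.19 µV

Uncorrelated sources add in power (mean-square): V_tot = √(ΣV_i²)
V_tot = √[(1.82×10⁻⁷)² + (1.17×10⁻⁶)² + (1.58×10⁻⁷)²] = 1.19×10⁻⁶ V = 1.19 µV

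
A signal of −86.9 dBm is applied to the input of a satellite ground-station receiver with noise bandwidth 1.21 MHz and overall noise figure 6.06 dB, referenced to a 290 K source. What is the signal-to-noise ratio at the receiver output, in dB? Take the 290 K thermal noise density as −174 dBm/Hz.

20.2 dB

Noise floor: N = −174 + 10 log₁₀(B) + NF
10 log₁₀(1.21×10⁶) = 60.83 dB
N = −174 + 60.83 + 6.06 = −107.11 dBm
SNR = P_sig − N = −86.9 − (−107.11) = 20.21 dB → 20.2 dB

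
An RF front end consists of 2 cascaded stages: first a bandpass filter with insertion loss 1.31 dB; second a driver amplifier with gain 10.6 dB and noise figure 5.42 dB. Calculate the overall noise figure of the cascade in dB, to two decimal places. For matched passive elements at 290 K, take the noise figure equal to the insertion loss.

Convert to linear (a loss of L dB is a gain of −L dB): F_i = 10^(NF_i/10), G_i = 10^(G_i,dB/10)
  Stage 1: F_1 = 10^(1.31/10) = 1.352, G_1 = 10^(−1.31/10) = 0.7396
  Stage 2: F_2 = 10^(5.42/10) = 3.483, G_2 = 10^(10.6/10) = 11.48
Friis cascade:
  F = 1.352 + (3.483 − 1)/0.7396 = 4.710
NF = 10 log₁₀(4.710) = 6.73 dB

6.73 dB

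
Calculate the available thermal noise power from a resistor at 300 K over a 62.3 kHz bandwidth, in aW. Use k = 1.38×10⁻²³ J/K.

P_n = kTB = 1.38×10⁻²³ × 300 × 6.23×10⁴ = 2.58×10⁻¹⁶ W = 258 aW

258 aW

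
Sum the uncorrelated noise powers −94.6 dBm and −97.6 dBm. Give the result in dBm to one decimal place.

−92.8 dBm

Convert to linear, add, convert back:
P₁ = 3.47×10⁻¹³ W, P₂ = 1.74×10⁻¹³ W
P_tot = 5.21×10⁻¹³ W → 10 log₁₀(P_tot / 10⁻³) = −92.8 dBm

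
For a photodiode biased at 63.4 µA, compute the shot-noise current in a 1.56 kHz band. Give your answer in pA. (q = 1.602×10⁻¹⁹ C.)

178 pA

I_n = √(2qI·B)
2qI·B = 2 × 1.602×10⁻¹⁹ × 6.34×10⁻⁵ × 1.56×10³ = 3.17×10⁻²⁰ A²
I_n = √(3.17×10⁻²⁰) = 1.78×10⁻¹⁰ A = 178 pA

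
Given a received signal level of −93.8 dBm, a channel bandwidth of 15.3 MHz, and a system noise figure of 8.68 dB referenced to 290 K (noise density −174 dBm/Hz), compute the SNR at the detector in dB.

Noise floor: N = −174 + 10 log₁₀(B) + NF
10 log₁₀(1.53×10⁷) = 71.85 dB
N = −174 + 71.85 + 8.68 = −93.47 dBm
SNR = P_sig − N = −93.8 − (−93.47) = −0.33 dB → −0.3 dB

−0.3 dB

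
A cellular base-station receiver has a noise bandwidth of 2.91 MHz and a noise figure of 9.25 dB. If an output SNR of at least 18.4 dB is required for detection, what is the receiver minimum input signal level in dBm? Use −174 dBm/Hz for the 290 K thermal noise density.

Sensitivity = −174 + 10 log₁₀(B) + NF + SNR_min
= −174 + 64.64 + 9.25 + 18.4
= −81.71 dBm → −81.7 dBm

−81.7 dBm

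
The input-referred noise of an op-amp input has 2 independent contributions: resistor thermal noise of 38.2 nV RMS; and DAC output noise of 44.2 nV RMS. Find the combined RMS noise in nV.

58.4 nV

Uncorrelated sources add in power (mean-square): V_tot = √(ΣV_i²)
V_tot = √[(3.82×10⁻⁸)² + (4.42×10⁻⁸)²] = 5.84×10⁻⁸ V = 58.4 nV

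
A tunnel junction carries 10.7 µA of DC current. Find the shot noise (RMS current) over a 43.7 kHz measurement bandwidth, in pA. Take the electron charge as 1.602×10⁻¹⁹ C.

I_n = √(2qI·B)
2qI·B = 2 × 1.602×10⁻¹⁹ × 1.07×10⁻⁵ × 4.37×10⁴ = 1.50×10⁻¹⁹ A²
I_n = √(1.50×10⁻¹⁹) = 3.87×10⁻¹⁰ A = 387 pA

387 pA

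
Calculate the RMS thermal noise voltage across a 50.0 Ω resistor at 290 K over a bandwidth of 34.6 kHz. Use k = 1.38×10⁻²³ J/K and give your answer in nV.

166 nV

V_n = √(4kTRB)
4kTRB = 4 × 1.38×10⁻²³ × 290 × 5.00×10¹ × 3.46×10⁴ = 2.77×10⁻¹⁴ V²
V_n = √(2.77×10⁻¹⁴) = 1.66×10⁻⁷ V = 166 nV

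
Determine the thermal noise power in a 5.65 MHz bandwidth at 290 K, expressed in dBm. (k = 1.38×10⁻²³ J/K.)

P_n = kTB = 1.38×10⁻²³ × 290 × 5.65×10⁶ = 2.26×10⁻¹⁴ W
In dBm: 10 log₁₀(2.26×10⁻¹⁴ / 10⁻³) = −106.5 dBm

−106.5 dBm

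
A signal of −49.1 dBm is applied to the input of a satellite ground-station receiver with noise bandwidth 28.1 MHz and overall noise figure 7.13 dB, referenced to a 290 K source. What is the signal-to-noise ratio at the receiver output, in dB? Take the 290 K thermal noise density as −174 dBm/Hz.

43.3 dB

Noise floor: N = −174 + 10 log₁₀(B) + NF
10 log₁₀(2.81×10⁷) = 74.49 dB
N = −174 + 74.49 + 7.13 = −92.38 dBm
SNR = P_sig − N = −49.1 − (−92.38) = 43.28 dB → 43.3 dB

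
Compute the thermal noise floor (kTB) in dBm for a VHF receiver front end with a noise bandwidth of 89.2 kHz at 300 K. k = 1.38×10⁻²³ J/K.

P_n = kTB = 1.38×10⁻²³ × 300 × 8.92×10⁴ = 3.69×10⁻¹⁶ W
In dBm: 10 log₁₀(3.69×10⁻¹⁶ / 10⁻³) = −124.3 dBm

−124.3 dBm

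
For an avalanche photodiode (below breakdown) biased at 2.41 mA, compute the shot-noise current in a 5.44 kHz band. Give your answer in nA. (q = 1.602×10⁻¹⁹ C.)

I_n = √(2qI·B)
2qI·B = 2 × 1.602×10⁻¹⁹ × 2.41×10⁻³ × 5.44×10³ = 4.20×10⁻¹⁸ A²
I_n = √(4.20×10⁻¹⁸) = 2.05×10⁻⁹ A = 2.05 nA

2.05 nA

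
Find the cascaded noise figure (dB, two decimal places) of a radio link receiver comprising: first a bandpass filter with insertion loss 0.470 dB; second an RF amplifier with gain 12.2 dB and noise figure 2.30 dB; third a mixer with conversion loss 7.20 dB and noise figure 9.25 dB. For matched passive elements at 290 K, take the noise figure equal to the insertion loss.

Convert to linear (a loss of L dB is a gain of −L dB): F_i = 10^(NF_i/10), G_i = 10^(G_i,dB/10)
  Stage 1: F_1 = 10^(0.470/10) = 1.114, G_1 = 10^(−0.470/10) = 0.8974
  Stage 2: F_2 = 10^(2.30/10) = 1.698, G_2 = 10^(12.2/10) = 16.60
  Stage 3: F_3 = 10^(9.25/10) = 8.414, G_3 = 10^(−7.20/10) = 0.1905
Friis cascade:
  F = 1.114 + (1.698 − 1)/0.8974 + (8.414 − 1)/14.89 = 2.390
NF = 10 log₁₀(2.390) = 3.78 dB

3.78 dB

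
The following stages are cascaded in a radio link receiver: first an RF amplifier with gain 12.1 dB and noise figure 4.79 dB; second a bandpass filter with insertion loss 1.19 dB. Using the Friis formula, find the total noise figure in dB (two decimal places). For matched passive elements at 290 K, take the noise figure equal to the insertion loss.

4.82 dB

Convert to linear (a loss of L dB is a gain of −L dB): F_i = 10^(NF_i/10), G_i = 10^(G_i,dB/10)
  Stage 1: F_1 = 10^(4.79/10) = 3.013, G_1 = 10^(12.1/10) = 16.22
  Stage 2: F_2 = 10^(1.19/10) = 1.315, G_2 = 10^(−1.19/10) = 0.7603
Friis cascade:
  F = 3.013 + (1.315 − 1)/16.22 = 3.032
NF = 10 log₁₀(3.032) = 4.82 dB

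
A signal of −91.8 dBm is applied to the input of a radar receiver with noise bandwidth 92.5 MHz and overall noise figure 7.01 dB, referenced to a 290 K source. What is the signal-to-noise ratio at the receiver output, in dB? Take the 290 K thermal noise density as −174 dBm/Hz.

−4.5 dB

Noise floor: N = −174 + 10 log₁₀(B) + NF
10 log₁₀(9.25×10⁷) = 79.66 dB
N = −174 + 79.66 + 7.01 = −87.33 dBm
SNR = P_sig − N = −91.8 − (−87.33) = −4.47 dB → −4.5 dB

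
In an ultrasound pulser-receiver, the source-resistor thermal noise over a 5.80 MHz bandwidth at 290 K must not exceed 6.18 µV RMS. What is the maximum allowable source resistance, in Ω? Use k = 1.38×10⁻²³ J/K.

Johnson–Nyquist: V_n = √(4kTRB) ⇒ R = V_n² / (4kTB)
4kTB = 4 × 1.38×10⁻²³ × 290 × 5.80×10⁶ = 9.28×10⁻¹⁴
R = (6.18×10⁻⁶)² / 9.28×10⁻¹⁴ = 4.11×10² Ω = 411 Ω

411 Ω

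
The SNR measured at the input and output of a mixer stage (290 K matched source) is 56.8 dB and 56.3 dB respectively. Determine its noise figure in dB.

NF (dB) = SNR_in(dB) − SNR_out(dB) when the source is at T₀
NF = 56.8 − 56.3 = 0.5 dB

0.5 dB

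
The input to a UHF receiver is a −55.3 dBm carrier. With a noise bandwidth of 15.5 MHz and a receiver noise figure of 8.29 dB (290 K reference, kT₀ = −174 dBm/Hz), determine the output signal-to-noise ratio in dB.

Noise floor: N = −174 + 10 log₁₀(B) + NF
10 log₁₀(1.55×10⁷) = 71.9 dB
N = −174 + 71.9 + 8.29 = −93.81 dBm
SNR = P_sig − N = −55.3 − (−93.81) = 38.51 dB → 38.5 dB

38.5 dB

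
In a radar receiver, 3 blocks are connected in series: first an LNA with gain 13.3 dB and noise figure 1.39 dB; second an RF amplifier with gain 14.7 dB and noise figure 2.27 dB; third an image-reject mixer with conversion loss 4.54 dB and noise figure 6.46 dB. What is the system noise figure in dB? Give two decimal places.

1.51 dB

Convert to linear (a loss of L dB is a gain of −L dB): F_i = 10^(NF_i/10), G_i = 10^(G_i,dB/10)
  Stage 1: F_1 = 10^(1.39/10) = 1.377, G_1 = 10^(13.3/10) = 21.38
  Stage 2: F_2 = 10^(2.27/10) = 1.687, G_2 = 10^(14.7/10) = 29.51
  Stage 3: F_3 = 10^(6.46/10) = 4.426, G_3 = 10^(−4.54/10) = 0.3516
Friis cascade:
  F = 1.377 + (1.687 − 1)/21.38 + (4.426 − 1)/631.0 = 1.415
NF = 10 log₁₀(1.415) = 1.51 dB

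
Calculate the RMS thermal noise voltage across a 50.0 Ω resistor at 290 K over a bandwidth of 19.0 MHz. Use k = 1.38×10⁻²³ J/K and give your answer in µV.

3.90 µV

V_n = √(4kTRB)
4kTRB = 4 × 1.38×10⁻²³ × 290 × 5.00×10¹ × 1.90×10⁷ = 1.52×10⁻¹¹ V²
V_n = √(1.52×10⁻¹¹) = 3.90×10⁻⁶ V = 3.90 µV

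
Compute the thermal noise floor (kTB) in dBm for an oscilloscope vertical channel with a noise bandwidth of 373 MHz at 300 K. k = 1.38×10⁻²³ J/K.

P_n = kTB = 1.38×10⁻²³ × 300 × 3.73×10⁸ = 1.54×10⁻¹² W
In dBm: 10 log₁₀(1.54×10⁻¹² / 10⁻³) = −88.1 dBm

−88.1 dBm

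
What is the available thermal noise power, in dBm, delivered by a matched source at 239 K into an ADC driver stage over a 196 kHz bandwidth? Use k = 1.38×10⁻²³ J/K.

P_n = kTB = 1.38×10⁻²³ × 239 × 1.96×10⁵ = 6.46×10⁻¹⁶ W
In dBm: 10 log₁₀(6.46×10⁻¹⁶ / 10⁻³) = −121.9 dBm

−121.9 dBm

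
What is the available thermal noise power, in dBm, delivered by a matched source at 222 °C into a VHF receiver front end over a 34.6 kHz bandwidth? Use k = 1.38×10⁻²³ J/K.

T = 222 °C + 273.15 = 495.15 K
P_n = kTB = 1.38×10⁻²³ × 495.15 × 3.46×10⁴ = 2.36×10⁻¹⁶ W
In dBm: 10 log₁₀(2.36×10⁻¹⁶ / 10⁻³) = −126.3 dBm

−126.3 dBm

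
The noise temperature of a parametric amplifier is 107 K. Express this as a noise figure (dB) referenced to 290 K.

F = 1 + T_e/T₀ = 1 + 107/290 = 1.36897
NF = 10 log₁₀(1.36897) = 1.36 dB

1.36 dB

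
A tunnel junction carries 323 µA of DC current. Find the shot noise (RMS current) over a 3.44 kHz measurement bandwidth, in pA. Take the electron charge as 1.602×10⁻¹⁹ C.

597 pA

I_n = √(2qI·B)
2qI·B = 2 × 1.602×10⁻¹⁹ × 3.23×10⁻⁴ × 3.44×10³ = 3.56×10⁻¹⁹ A²
I_n = √(3.56×10⁻¹⁹) = 5.97×10⁻¹⁰ A = 597 pA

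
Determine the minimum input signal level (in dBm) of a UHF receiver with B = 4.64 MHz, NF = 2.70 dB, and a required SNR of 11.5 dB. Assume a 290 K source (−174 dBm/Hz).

Sensitivity = −174 + 10 log₁₀(B) + NF + SNR_min
= −174 + 66.67 + 2.70 + 11.5
= −93.13 dBm → −93.1 dBm

−93.1 dBm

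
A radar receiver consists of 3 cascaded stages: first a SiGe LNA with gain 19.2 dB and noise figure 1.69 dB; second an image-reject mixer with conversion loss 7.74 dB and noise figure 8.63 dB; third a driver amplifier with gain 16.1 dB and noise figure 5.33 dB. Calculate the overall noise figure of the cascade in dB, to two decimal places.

Convert to linear (a loss of L dB is a gain of −L dB): F_i = 10^(NF_i/10), G_i = 10^(G_i,dB/10)
  Stage 1: F_1 = 10^(1.69/10) = 1.476, G_1 = 10^(19.2/10) = 83.18
  Stage 2: F_2 = 10^(8.63/10) = 7.295, G_2 = 10^(−7.74/10) = 0.1683
  Stage 3: F_3 = 10^(5.33/10) = 3.412, G_3 = 10^(16.1/10) = 40.74
Friis cascade:
  F = 1.476 + (7.295 − 1)/83.18 + (3.412 − 1)/14.00 = 1.724
NF = 10 log₁₀(1.724) = 2.36 dB

2.36 dB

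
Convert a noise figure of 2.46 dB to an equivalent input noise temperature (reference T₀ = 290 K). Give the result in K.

221 K

F = 10^(2.46/10) = 1.76198
T_e = (F − 1)·T₀ = (1.76198 − 1) × 290 = 221 K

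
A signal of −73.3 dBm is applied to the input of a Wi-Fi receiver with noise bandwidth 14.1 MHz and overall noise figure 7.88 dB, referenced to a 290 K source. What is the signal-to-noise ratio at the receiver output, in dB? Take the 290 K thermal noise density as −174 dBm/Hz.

21.3 dB

Noise floor: N = −174 + 10 log₁₀(B) + NF
10 log₁₀(1.41×10⁷) = 71.49 dB
N = −174 + 71.49 + 7.88 = −94.63 dBm
SNR = P_sig − N = −73.3 − (−94.63) = 21.33 dB → 21.3 dB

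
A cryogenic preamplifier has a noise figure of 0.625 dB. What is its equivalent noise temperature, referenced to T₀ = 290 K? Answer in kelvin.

44.9 K

F = 10^(0.625/10) = 1.15478
T_e = (F − 1)·T₀ = (1.15478 − 1) × 290 = 44.9 K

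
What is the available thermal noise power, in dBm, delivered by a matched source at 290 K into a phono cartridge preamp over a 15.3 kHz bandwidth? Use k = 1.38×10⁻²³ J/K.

−132.1 dBm

P_n = kTB = 1.38×10⁻²³ × 290 × 1.53×10⁴ = 6.12×10⁻¹⁷ W
In dBm: 10 log₁₀(6.12×10⁻¹⁷ / 10⁻³) = −132.1 dBm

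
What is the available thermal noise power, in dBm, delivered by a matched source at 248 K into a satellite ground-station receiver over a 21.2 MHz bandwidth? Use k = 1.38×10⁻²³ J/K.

−101.4 dBm

P_n = kTB = 1.38×10⁻²³ × 248 × 2.12×10⁷ = 7.26×10⁻¹⁴ W
In dBm: 10 log₁₀(7.26×10⁻¹⁴ / 10⁻³) = −101.4 dBm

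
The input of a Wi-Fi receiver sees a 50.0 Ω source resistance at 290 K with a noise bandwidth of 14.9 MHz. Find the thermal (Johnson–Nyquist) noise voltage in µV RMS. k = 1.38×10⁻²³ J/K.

3.45 µV

V_n = √(4kTRB)
4kTRB = 4 × 1.38×10⁻²³ × 290 × 5.00×10¹ × 1.49×10⁷ = 1.19×10⁻¹¹ V²
V_n = √(1.19×10⁻¹¹) = 3.45×10⁻⁶ V = 3.45 µV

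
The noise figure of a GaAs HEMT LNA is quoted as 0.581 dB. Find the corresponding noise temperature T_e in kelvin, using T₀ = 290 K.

F = 10^(0.581/10) = 1.14314
T_e = (F − 1)·T₀ = (1.14314 − 1) × 290 = 41.5 K

41.5 K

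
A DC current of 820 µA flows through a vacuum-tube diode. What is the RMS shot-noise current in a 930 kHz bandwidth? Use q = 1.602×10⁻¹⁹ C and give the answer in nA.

15.6 nA

I_n = √(2qI·B)
2qI·B = 2 × 1.602×10⁻¹⁹ × 8.20×10⁻⁴ × 9.30×10⁵ = 2.44×10⁻¹⁶ A²
I_n = √(2.44×10⁻¹⁶) = 1.56×10⁻⁸ A = 15.6 nA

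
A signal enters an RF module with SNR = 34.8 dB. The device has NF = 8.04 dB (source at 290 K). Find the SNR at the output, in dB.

By definition F = SNR_in/SNR_out, so in dB: SNR_out = SNR_in − NF
SNR_out = 34.8 − 8.04 = 26.76 dB

26.76 dB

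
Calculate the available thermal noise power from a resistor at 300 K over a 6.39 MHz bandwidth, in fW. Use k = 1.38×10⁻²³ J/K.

26.5 fW

P_n = kTB = 1.38×10⁻²³ × 300 × 6.39×10⁶ = 2.65×10⁻¹⁴ W = 26.5 fW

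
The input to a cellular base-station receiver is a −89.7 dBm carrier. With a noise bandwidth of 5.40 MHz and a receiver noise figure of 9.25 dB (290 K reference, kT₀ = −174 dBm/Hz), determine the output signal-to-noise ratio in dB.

Noise floor: N = −174 + 10 log₁₀(B) + NF
10 log₁₀(5.40×10⁶) = 67.32 dB
N = −174 + 67.32 + 9.25 = −97.43 dBm
SNR = P_sig − N = −89.7 − (−97.43) = 7.73 dB → 7.7 dB

7.7 dB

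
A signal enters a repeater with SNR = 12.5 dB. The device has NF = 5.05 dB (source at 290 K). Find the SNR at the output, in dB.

By definition F = SNR_in/SNR_out, so in dB: SNR_out = SNR_in − NF
SNR_out = 12.5 − 5.05 = 7.45 dB

7.45 dB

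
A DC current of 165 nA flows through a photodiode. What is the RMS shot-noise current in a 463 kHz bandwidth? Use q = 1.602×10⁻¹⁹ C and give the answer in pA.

156 pA

I_n = √(2qI·B)
2qI·B = 2 × 1.602×10⁻¹⁹ × 1.65×10⁻⁷ × 4.63×10⁵ = 2.45×10⁻²⁰ A²
I_n = √(2.45×10⁻²⁰) = 1.56×10⁻¹⁰ A = 156 pA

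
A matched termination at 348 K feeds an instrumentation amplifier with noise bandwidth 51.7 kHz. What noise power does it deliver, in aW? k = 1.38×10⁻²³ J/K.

248 aW

P_n = kTB = 1.38×10⁻²³ × 348 × 5.17×10⁴ = 2.48×10⁻¹⁶ W = 248 aW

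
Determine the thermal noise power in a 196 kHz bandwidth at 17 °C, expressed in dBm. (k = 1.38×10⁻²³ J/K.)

−121.1 dBm

T = 17 °C + 273.15 = 290.15 K
P_n = kTB = 1.38×10⁻²³ × 290.15 × 1.96×10⁵ = 7.85×10⁻¹⁶ W
In dBm: 10 log₁₀(7.85×10⁻¹⁶ / 10⁻³) = −121.1 dBm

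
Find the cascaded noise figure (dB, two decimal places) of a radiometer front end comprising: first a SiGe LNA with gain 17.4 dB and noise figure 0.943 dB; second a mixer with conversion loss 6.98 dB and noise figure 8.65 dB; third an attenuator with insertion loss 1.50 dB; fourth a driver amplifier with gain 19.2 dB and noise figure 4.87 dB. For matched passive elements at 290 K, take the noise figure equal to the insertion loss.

2.20 dB

Convert to linear (a loss of L dB is a gain of −L dB): F_i = 10^(NF_i/10), G_i = 10^(G_i,dB/10)
  Stage 1: F_1 = 10^(0.943/10) = 1.243, G_1 = 10^(17.4/10) = 54.95
  Stage 2: F_2 = 10^(8.65/10) = 7.328, G_2 = 10^(−6.98/10) = 0.2004
  Stage 3: F_3 = 10^(1.50/10) = 1.413, G_3 = 10^(−1.50/10) = 0.7079
  Stage 4: F_4 = 10^(4.87/10) = 3.069, G_4 = 10^(19.2/10) = 83.18
Friis cascade:
  F = 1.243 + (7.328 − 1)/54.95 + (1.413 − 1)/11.02 + (3.069 − 1)/7.798 = 1.660
NF = 10 log₁₀(1.660) = 2.20 dB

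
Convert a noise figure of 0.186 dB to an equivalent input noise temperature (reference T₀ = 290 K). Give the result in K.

F = 10^(0.186/10) = 1.04376
T_e = (F − 1)·T₀ = (1.04376 − 1) × 290 = 12.7 K

12.7 K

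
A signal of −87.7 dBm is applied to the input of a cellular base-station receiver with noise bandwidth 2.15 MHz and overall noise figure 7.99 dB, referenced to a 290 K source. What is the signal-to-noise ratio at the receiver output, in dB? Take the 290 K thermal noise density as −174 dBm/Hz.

15.0 dB

Noise floor: N = −174 + 10 log₁₀(B) + NF
10 log₁₀(2.15×10⁶) = 63.32 dB
N = −174 + 63.32 + 7.99 = −102.69 dBm
SNR = P_sig − N = −87.7 − (−102.69) = 14.99 dB → 15.0 dB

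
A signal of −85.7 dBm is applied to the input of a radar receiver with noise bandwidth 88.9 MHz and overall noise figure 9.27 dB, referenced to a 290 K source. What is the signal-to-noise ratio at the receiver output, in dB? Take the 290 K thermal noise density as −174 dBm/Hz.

−0.5 dB

Noise floor: N = −174 + 10 log₁₀(B) + NF
10 log₁₀(8.89×10⁷) = 79.49 dB
N = −174 + 79.49 + 9.27 = −85.24 dBm
SNR = P_sig − N = −85.7 − (−85.24) = −0.46 dB → −0.5 dB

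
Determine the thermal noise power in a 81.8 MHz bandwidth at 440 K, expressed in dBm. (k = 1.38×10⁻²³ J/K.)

P_n = kTB = 1.38×10⁻²³ × 440 × 8.18×10⁷ = 4.97×10⁻¹³ W
In dBm: 10 log₁₀(4.97×10⁻¹³ / 10⁻³) = −93.0 dBm

−93.0 dBm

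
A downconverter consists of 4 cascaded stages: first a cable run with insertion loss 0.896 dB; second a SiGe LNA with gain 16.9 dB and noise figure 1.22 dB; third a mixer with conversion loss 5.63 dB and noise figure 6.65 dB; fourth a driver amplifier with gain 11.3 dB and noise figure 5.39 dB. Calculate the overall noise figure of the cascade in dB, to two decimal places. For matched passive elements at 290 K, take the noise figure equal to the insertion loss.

2.89 dB

Convert to linear (a loss of L dB is a gain of −L dB): F_i = 10^(NF_i/10), G_i = 10^(G_i,dB/10)
  Stage 1: F_1 = 10^(0.896/10) = 1.229, G_1 = 10^(−0.896/10) = 0.8136
  Stage 2: F_2 = 10^(1.22/10) = 1.324, G_2 = 10^(16.9/10) = 48.98
  Stage 3: F_3 = 10^(6.65/10) = 4.624, G_3 = 10^(−5.63/10) = 0.2735
  Stage 4: F_4 = 10^(5.39/10) = 3.459, G_4 = 10^(11.3/10) = 13.49
Friis cascade:
  F = 1.229 + (1.324 − 1)/0.8136 + (4.624 − 1)/39.85 + (3.459 − 1)/10.90 = 1.944
NF = 10 log₁₀(1.944) = 2.89 dB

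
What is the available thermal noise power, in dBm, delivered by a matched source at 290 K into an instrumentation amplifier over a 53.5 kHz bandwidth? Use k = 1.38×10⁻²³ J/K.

P_n = kTB = 1.38×10⁻²³ × 290 × 5.35×10⁴ = 2.14×10⁻¹⁶ W
In dBm: 10 log₁₀(2.14×10⁻¹⁶ / 10⁻³) = −126.7 dBm

−126.7 dBm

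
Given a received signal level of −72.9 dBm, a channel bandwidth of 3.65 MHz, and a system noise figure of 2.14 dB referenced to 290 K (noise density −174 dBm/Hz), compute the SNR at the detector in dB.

Noise floor: N = −174 + 10 log₁₀(B) + NF
10 log₁₀(3.65×10⁶) = 65.62 dB
N = −174 + 65.62 + 2.14 = −106.24 dBm
SNR = P_sig − N = −72.9 − (−106.24) = 33.34 dB → 33.3 dB

33.3 dB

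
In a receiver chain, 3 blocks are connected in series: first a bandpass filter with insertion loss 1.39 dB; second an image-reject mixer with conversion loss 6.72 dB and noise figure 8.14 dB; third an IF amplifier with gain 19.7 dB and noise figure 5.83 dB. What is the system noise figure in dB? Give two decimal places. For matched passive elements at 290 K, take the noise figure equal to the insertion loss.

14.36 dB

Convert to linear (a loss of L dB is a gain of −L dB): F_i = 10^(NF_i/10), G_i = 10^(G_i,dB/10)
  Stage 1: F_1 = 10^(1.39/10) = 1.377, G_1 = 10^(−1.39/10) = 0.7261
  Stage 2: F_2 = 10^(8.14/10) = 6.516, G_2 = 10^(−6.72/10) = 0.2128
  Stage 3: F_3 = 10^(5.83/10) = 3.828, G_3 = 10^(19.7/10) = 93.33
Friis cascade:
  F = 1.377 + (6.516 − 1)/0.7261 + (3.828 − 1)/0.1545 = 27.28
NF = 10 log₁₀(27.28) = 14.36 dB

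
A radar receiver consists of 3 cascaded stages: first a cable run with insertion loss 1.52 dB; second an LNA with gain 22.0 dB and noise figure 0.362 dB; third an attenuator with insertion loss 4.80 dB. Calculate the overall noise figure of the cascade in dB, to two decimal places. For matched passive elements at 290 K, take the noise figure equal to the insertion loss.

Convert to linear (a loss of L dB is a gain of −L dB): F_i = 10^(NF_i/10), G_i = 10^(G_i,dB/10)
  Stage 1: F_1 = 10^(1.52/10) = 1.419, G_1 = 10^(−1.52/10) = 0.7047
  Stage 2: F_2 = 10^(0.362/10) = 1.087, G_2 = 10^(22.0/10) = 158.5
  Stage 3: F_3 = 10^(4.80/10) = 3.020, G_3 = 10^(−4.80/10) = 0.3311
Friis cascade:
  F = 1.419 + (1.087 − 1)/0.7047 + (3.020 − 1)/111.7 = 1.560
NF = 10 log₁₀(1.560) = 1.93 dB

1.93 dB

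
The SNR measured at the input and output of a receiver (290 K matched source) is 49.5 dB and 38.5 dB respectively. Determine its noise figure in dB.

NF (dB) = SNR_in(dB) − SNR_out(dB) when the source is at T₀
NF = 49.5 − 38.5 = 11.0 dB

11.0 dB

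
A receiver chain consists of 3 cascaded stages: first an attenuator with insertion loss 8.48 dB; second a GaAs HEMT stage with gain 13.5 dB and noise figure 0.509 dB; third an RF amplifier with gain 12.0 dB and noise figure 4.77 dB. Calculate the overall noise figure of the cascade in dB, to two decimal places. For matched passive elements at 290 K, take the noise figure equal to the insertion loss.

9.32 dB

Convert to linear (a loss of L dB is a gain of −L dB): F_i = 10^(NF_i/10), G_i = 10^(G_i,dB/10)
  Stage 1: F_1 = 10^(8.48/10) = 7.047, G_1 = 10^(−8.48/10) = 0.1419
  Stage 2: F_2 = 10^(0.509/10) = 1.124, G_2 = 10^(13.5/10) = 22.39
  Stage 3: F_3 = 10^(4.77/10) = 2.999, G_3 = 10^(12.0/10) = 15.85
Friis cascade:
  F = 7.047 + (1.124 − 1)/0.1419 + (2.999 − 1)/3.177 = 8.552
NF = 10 log₁₀(8.552) = 9.32 dB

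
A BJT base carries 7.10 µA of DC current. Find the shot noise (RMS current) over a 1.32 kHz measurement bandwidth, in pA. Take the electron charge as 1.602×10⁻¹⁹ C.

I_n = √(2qI·B)
2qI·B = 2 × 1.602×10⁻¹⁹ × 7.10×10⁻⁶ × 1.32×10³ = 3.00×10⁻²¹ A²
I_n = √(3.00×10⁻²¹) = 5.48×10⁻¹¹ A = 54.8 pA

54.8 pA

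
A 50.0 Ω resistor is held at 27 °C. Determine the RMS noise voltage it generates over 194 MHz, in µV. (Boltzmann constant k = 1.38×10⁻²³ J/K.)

12.7 µV

T = 27 °C + 273.15 = 300.15 K
V_n = √(4kTRB)
4kTRB = 4 × 1.38×10⁻²³ × 300.15 × 5.00×10¹ × 1.94×10⁸ = 1.61×10⁻¹⁰ V²
V_n = √(1.61×10⁻¹⁰) = 1.27×10⁻⁵ V = 12.7 µV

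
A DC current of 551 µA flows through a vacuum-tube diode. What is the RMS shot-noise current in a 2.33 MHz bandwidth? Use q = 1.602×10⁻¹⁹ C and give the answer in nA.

20.3 nA

I_n = √(2qI·B)
2qI·B = 2 × 1.602×10⁻¹⁹ × 5.51×10⁻⁴ × 2.33×10⁶ = 4.11×10⁻¹⁶ A²
I_n = √(4.11×10⁻¹⁶) = 2.03×10⁻⁸ A = 20.3 nA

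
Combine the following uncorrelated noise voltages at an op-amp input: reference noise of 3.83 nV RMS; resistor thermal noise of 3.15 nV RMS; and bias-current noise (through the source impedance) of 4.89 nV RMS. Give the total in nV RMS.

Uncorrelated sources add in power (mean-square): V_tot = √(ΣV_i²)
V_tot = √[(3.83×10⁻⁹)² + (3.15×10⁻⁹)² + (4.89×10⁻⁹)²] = 6.96×10⁻⁹ V = 6.96 nV

6.96 nV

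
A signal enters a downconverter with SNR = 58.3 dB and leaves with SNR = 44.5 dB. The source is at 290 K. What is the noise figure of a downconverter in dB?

NF (dB) = SNR_in(dB) − SNR_out(dB) when the source is at T₀
NF = 58.3 − 44.5 = 13.8 dB

13.8 dB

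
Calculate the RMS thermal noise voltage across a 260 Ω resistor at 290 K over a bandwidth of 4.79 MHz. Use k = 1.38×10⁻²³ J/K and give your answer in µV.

V_n = √(4kTRB)
4kTRB = 4 × 1.38×10⁻²³ × 290 × 2.60×10² × 4.79×10⁶ = 1.99×10⁻¹¹ V²
V_n = √(1.99×10⁻¹¹) = 4.47×10⁻⁶ V = 4.47 µV

4.47 µV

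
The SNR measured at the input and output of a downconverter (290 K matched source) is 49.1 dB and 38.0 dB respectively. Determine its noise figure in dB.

NF (dB) = SNR_in(dB) − SNR_out(dB) when the source is at T₀
NF = 49.1 − 38.0 = 11.1 dB

11.1 dB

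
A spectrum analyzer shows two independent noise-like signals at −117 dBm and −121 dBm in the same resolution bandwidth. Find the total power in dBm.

−115.5 dBm

Convert to linear, add, convert back:
P₁ = 2.00×10⁻¹⁵ W, P₂ = 7.94×10⁻¹⁶ W
P_tot = 2.79×10⁻¹⁵ W → 10 log₁₀(P_tot / 10⁻³) = −115.5 dBm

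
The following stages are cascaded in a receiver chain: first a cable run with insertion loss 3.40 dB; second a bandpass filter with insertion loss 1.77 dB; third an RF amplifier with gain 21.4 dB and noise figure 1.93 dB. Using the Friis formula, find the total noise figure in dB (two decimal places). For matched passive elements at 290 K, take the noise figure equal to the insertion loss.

Convert to linear (a loss of L dB is a gain of −L dB): F_i = 10^(NF_i/10), G_i = 10^(G_i,dB/10)
  Stage 1: F_1 = 10^(3.40/10) = 2.188, G_1 = 10^(−3.40/10) = 0.4571
  Stage 2: F_2 = 10^(1.77/10) = 1.503, G_2 = 10^(−1.77/10) = 0.6653
  Stage 3: F_3 = 10^(1.93/10) = 1.560, G_3 = 10^(21.4/10) = 138.0
Friis cascade:
  F = 2.188 + (1.503 − 1)/0.4571 + (1.560 − 1)/0.3041 = 5.129
NF = 10 log₁₀(5.129) = 7.10 dB

7.10 dB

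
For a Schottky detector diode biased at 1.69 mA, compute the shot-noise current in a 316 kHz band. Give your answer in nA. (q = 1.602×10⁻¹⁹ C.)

13.1 nA

I_n = √(2qI·B)
2qI·B = 2 × 1.602×10⁻¹⁹ × 1.69×10⁻³ × 3.16×10⁵ = 1.71×10⁻¹⁶ A²
I_n = √(1.71×10⁻¹⁶) = 1.31×10⁻⁸ A = 13.1 nA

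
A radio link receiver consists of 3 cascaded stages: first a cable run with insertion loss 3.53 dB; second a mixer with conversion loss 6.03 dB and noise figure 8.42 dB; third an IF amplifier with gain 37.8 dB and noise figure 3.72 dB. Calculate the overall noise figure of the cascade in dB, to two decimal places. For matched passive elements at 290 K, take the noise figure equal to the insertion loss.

14.46 dB

Convert to linear (a loss of L dB is a gain of −L dB): F_i = 10^(NF_i/10), G_i = 10^(G_i,dB/10)
  Stage 1: F_1 = 10^(3.53/10) = 2.254, G_1 = 10^(−3.53/10) = 0.4436
  Stage 2: F_2 = 10^(8.42/10) = 6.950, G_2 = 10^(−6.03/10) = 0.2495
  Stage 3: F_3 = 10^(3.72/10) = 2.355, G_3 = 10^(37.8/10) = 6026
Friis cascade:
  F = 2.254 + (6.950 − 1)/0.4436 + (2.355 − 1)/0.1107 = 27.91
NF = 10 log₁₀(27.91) = 14.46 dB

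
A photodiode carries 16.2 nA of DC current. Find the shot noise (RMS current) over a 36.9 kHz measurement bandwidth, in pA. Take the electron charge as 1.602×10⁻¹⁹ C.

I_n = √(2qI·B)
2qI·B = 2 × 1.602×10⁻¹⁹ × 1.62×10⁻⁸ × 3.69×10⁴ = 1.92×10⁻²² A²
I_n = √(1.92×10⁻²²) = 1.38×10⁻¹¹ A = 13.8 pA

13.8 pA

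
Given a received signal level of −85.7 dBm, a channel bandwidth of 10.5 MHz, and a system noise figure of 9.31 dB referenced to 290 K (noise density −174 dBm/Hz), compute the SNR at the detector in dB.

Noise floor: N = −174 + 10 log₁₀(B) + NF
10 log₁₀(1.05×10⁷) = 70.21 dB
N = −174 + 70.21 + 9.31 = −94.48 dBm
SNR = P_sig − N = −85.7 − (−94.48) = 8.78 dB → 8.8 dB

8.8 dB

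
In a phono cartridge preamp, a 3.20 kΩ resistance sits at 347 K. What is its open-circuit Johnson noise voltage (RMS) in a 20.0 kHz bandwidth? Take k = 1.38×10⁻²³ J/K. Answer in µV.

1.11 µV

V_n = √(4kTRB)
4kTRB = 4 × 1.38×10⁻²³ × 347 × 3.20×10³ × 2.00×10⁴ = 1.23×10⁻¹² V²
V_n = √(1.23×10⁻¹²) = 1.11×10⁻⁶ V = 1.11 µV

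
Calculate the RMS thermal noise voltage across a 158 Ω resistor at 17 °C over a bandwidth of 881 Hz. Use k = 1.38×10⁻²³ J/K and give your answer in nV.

47.2 nV

T = 17 °C + 273.15 = 290.15 K
V_n = √(4kTRB)
4kTRB = 4 × 1.38×10⁻²³ × 290.15 × 1.58×10² × 8.81×10² = 2.23×10⁻¹⁵ V²
V_n = √(2.23×10⁻¹⁵) = 4.72×10⁻⁸ V = 47.2 nV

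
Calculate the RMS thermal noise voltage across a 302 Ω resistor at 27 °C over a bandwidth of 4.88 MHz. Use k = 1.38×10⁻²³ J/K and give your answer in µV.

T = 27 °C + 273.15 = 300.15 K
V_n = √(4kTRB)
4kTRB = 4 × 1.38×10⁻²³ × 300.15 × 3.02×10² × 4.88×10⁶ = 2.44×10⁻¹¹ V²
V_n = √(2.44×10⁻¹¹) = 4.94×10⁻⁶ V = 4.94 µV

4.94 µV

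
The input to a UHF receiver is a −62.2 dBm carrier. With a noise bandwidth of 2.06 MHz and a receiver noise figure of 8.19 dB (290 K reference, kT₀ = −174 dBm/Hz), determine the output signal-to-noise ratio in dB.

Noise floor: N = −174 + 10 log₁₀(B) + NF
10 log₁₀(2.06×10⁶) = 63.14 dB
N = −174 + 63.14 + 8.19 = −102.67 dBm
SNR = P_sig − N = −62.2 − (−102.67) = 40.47 dB → 40.5 dB

40.5 dB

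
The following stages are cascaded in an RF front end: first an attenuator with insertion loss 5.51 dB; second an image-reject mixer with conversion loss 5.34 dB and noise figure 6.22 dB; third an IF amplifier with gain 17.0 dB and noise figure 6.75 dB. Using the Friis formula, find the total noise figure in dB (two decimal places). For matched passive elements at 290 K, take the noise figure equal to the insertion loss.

17.80 dB

Convert to linear (a loss of L dB is a gain of −L dB): F_i = 10^(NF_i/10), G_i = 10^(G_i,dB/10)
  Stage 1: F_1 = 10^(5.51/10) = 3.556, G_1 = 10^(−5.51/10) = 0.2812
  Stage 2: F_2 = 10^(6.22/10) = 4.188, G_2 = 10^(−5.34/10) = 0.2924
  Stage 3: F_3 = 10^(6.75/10) = 4.732, G_3 = 10^(17.0/10) = 50.12
Friis cascade:
  F = 3.556 + (4.188 − 1)/0.2812 + (4.732 − 1)/0.08222 = 60.28
NF = 10 log₁₀(60.28) = 17.80 dB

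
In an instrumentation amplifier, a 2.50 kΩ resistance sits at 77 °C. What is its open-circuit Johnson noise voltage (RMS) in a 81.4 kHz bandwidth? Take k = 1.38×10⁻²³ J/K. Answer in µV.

1.98 µV

T = 77 °C + 273.15 = 350.15 K
V_n = √(4kTRB)
4kTRB = 4 × 1.38×10⁻²³ × 350.15 × 2.50×10³ × 8.14×10⁴ = 3.93×10⁻¹² V²
V_n = √(3.93×10⁻¹²) = 1.98×10⁻⁶ V = 1.98 µV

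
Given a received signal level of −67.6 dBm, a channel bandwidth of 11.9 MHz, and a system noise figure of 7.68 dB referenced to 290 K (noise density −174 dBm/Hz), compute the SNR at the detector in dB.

Noise floor: N = −174 + 10 log₁₀(B) + NF
10 log₁₀(1.19×10⁷) = 70.76 dB
N = −174 + 70.76 + 7.68 = −95.56 dBm
SNR = P_sig − N = −67.6 − (−95.56) = 27.96 dB → 28.0 dB

28.0 dB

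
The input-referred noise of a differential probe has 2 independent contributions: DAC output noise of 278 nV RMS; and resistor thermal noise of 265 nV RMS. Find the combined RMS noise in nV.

Uncorrelated sources add in power (mean-square): V_tot = √(ΣV_i²)
V_tot = √[(2.78×10⁻⁷)² + (2.65×10⁻⁷)²] = 3.84×10⁻⁷ V = 384 nV

384 nV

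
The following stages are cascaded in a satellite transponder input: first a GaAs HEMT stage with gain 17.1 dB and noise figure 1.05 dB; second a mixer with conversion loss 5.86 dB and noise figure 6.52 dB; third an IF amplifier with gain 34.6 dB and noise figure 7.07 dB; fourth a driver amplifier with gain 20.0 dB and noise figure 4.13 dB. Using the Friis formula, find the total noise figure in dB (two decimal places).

Convert to linear (a loss of L dB is a gain of −L dB): F_i = 10^(NF_i/10), G_i = 10^(G_i,dB/10)
  Stage 1: F_1 = 10^(1.05/10) = 1.274, G_1 = 10^(17.1/10) = 51.29
  Stage 2: F_2 = 10^(6.52/10) = 4.487, G_2 = 10^(−5.86/10) = 0.2594
  Stage 3: F_3 = 10^(7.07/10) = 5.093, G_3 = 10^(34.6/10) = 2884
  Stage 4: F_4 = 10^(4.13/10) = 2.588, G_4 = 10^(20.0/10) = 100.0
Friis cascade:
  F = 1.274 + (4.487 − 1)/51.29 + (5.093 − 1)/13.30 + (2.588 − 1)/3.837×10⁴ = 1.649
NF = 10 log₁₀(1.649) = 2.17 dB

2.17 dB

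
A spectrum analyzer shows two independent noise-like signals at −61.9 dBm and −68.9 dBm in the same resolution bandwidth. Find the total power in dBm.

Convert to linear, add, convert back:
P₁ = 6.46×10⁻¹⁰ W, P₂ = 1.29×10⁻¹⁰ W
P_tot = 7.74×10⁻¹⁰ W → 10 log₁₀(P_tot / 10⁻³) = −61.1 dBm

−61.1 dBm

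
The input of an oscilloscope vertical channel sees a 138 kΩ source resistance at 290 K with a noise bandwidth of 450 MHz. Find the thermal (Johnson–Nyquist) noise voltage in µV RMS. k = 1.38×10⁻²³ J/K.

997 µV

V_n = √(4kTRB)
4kTRB = 4 × 1.38×10⁻²³ × 290 × 1.38×10⁵ × 4.50×10⁸ = 9.94×10⁻⁷ V²
V_n = √(9.94×10⁻⁷) = 9.97×10⁻⁴ V = 997 µV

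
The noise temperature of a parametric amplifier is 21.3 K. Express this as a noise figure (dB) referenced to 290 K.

0.308 dB

F = 1 + T_e/T₀ = 1 + 21.3/290 = 1.07345
NF = 10 log₁₀(1.07345) = 0.308 dB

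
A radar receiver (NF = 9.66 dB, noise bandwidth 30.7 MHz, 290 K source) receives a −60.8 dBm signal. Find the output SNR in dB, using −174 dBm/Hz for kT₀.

Noise floor: N = −174 + 10 log₁₀(B) + NF
10 log₁₀(3.07×10⁷) = 74.87 dB
N = −174 + 74.87 + 9.66 = −89.47 dBm
SNR = P_sig − N = −60.8 − (−89.47) = 28.67 dB → 28.7 dB

28.7 dB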